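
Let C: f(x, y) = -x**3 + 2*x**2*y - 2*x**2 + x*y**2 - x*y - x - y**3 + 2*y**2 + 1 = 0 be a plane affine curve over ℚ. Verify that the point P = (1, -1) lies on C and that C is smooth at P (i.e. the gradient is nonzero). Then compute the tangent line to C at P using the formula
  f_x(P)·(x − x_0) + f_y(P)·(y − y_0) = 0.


Tangent line at P: -10*x - 8*y + 2 = 0.

Step 1: f(1, -1) = 0, so P lies on C.
Step 2: partial derivatives
  f_x(x, y) = -3*x**2 + 4*x*y - 4*x + y**2 - y - 1, f_y(x, y) = 2*x**2 + 2*x*y - x - 3*y**2 + 4*y.
  f_x(P) = -10, f_y(P) = -8 (gradient nonzero, so P is smooth).
Step 3: tangent line at P: -10·(x − 1) + -8·(y − -1) = 0.
Expanding: -10*x - 8*y + 2 = 0.


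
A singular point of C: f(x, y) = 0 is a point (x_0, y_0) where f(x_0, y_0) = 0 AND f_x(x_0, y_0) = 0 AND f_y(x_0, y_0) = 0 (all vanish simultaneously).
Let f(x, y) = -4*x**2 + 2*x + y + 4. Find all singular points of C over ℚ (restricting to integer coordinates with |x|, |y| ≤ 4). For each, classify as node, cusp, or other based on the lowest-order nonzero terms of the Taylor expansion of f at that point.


No singular points in the scanned grid; C is smooth there.

Compute partial derivatives:
  f_x = 2 - 8*x.
  f_y = 1.
f_y = 1 is a nonzero constant, so f_y never vanishes: no point (x, y) can satisfy f = f_x = f_y = 0. In particular no (x, y) ∈ {−4, ..., 4}² is singular; the curve is smooth.


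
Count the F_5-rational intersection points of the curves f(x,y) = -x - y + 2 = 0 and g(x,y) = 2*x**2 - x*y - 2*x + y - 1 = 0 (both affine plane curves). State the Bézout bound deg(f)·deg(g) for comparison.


Common zeros: ∅; count = 0; Bézout bound = 2.

deg(f) = 1, deg(g) = 2, so Bézout bound = 2.
Scan x ∈ F_5. For each x, list the y ∈ F_5 with f(x, y) ≡ 0 and those with g(x, y) ≡ 0 (mod 5); the common zeros in that column are the intersection.
  x = 0: f ≡ 0 at y ∈ {2}; g ≡ 0 at y ∈ {1}; common: ∅.
  x = 1: f ≡ 0 at y ∈ {1}; g ≡ 0 at y ∈ ∅; common: ∅.
  x = 2: f ≡ 0 at y ∈ {0}; g ≡ 0 at y ∈ {3}; common: ∅.
  x = 3: f ≡ 0 at y ∈ {4}; g ≡ 0 at y ∈ {3}; common: ∅.
  x = 4: f ≡ 0 at y ∈ {3}; g ≡ 0 at y ∈ {1}; common: ∅.
Collecting: common zeros = ∅, so the count is 0.
Comparison with the Bézout bound: 0 ≤ 2 = deg(f)·deg(g), as expected for curves with no common component (the affine F_5-count falls short of the bound because intersections may lie at infinity, over extension fields, or carry multiplicity).


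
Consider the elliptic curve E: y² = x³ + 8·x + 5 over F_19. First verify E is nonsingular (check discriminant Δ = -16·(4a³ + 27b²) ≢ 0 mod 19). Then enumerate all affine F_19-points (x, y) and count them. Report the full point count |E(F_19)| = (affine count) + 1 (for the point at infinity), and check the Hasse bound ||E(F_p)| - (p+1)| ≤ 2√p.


Affine points = {(0, 9), (0, 10), (4, 5), (4, 14), (7, 9), (7, 10), (8, 7), (8, 12), (12, 9), (12, 10), (13, 8), (13, 11), (14, 7), (14, 12), (15, 2), (15, 17), (16, 7), (16, 12), (17, 0)}; affine count = 19; |E(F_19)| = 20.

Discriminant check: Δ ∝ 4a³ + 27b² = 4·8³ + 27·5² = 4·512 + 27·25 ≡ 6 (mod 19). Nonzero ⇒ E is nonsingular.
For each x ∈ F_19, compute rhs = x³ + 8·x + 5 mod 19, then count y ∈ F_19 with y² ≡ rhs.
  x = 0: rhs = 5, matching y values: 9, 10 (2 points).
  x = 1: rhs = 14, matching y values: none (0 points).
  x = 2: rhs = 10, matching y values: none (0 points).
  x = 3: rhs = 18, matching y values: none (0 points).
  x = 4: rhs = 6, matching y values: 5, 14 (2 points).
  x = 5: rhs = 18, matching y values: none (0 points).
  x = 6: rhs = 3, matching y values: none (0 points).
  x = 7: rhs = 5, matching y values: 9, 10 (2 points).
  x = 8: rhs = 11, matching y values: 7, 12 (2 points).
  x = 9: rhs = 8, matching y values: none (0 points).
  x = 10: rhs = 2, matching y values: none (0 points).
  x = 11: rhs = 18, matching y values: none (0 points).
  x = 12: rhs = 5, matching y values: 9, 10 (2 points).
  x = 13: rhs = 7, matching y values: 8, 11 (2 points).
  x = 14: rhs = 11, matching y values: 7, 12 (2 points).
  x = 15: rhs = 4, matching y values: 2, 17 (2 points).
  x = 16: rhs = 11, matching y values: 7, 12 (2 points).
  x = 17: rhs = 0, matching y values: 0 (1 points).
  x = 18: rhs = 15, matching y values: none (0 points).
Total affine count: 19.
Full point count |E(F_19)| = 19 + 1 = 20.
Hasse bound: |20 − (19+1)| = |0| = 0 ≤ 2√19 ≈ 8.7178 ✓.


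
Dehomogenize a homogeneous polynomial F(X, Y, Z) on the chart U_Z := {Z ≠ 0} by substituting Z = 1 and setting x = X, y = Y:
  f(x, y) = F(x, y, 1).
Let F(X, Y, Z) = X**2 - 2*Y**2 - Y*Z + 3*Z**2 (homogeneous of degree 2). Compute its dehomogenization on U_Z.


f(x, y) = x**2 - 2*y**2 - y + 3

On U_Z we set Z = 1. Each monomial c·X^i·Y^j·Z^k in F becomes c·x^i·y^j·1^k = c·x^i·y^j.
Substituting Z = 1: F(X, Y, 1) = x**2 - 2*y**2 - y + 3.
Note: deg(f) ≤ deg(F) = 2; strict inequality happens when F is divisible by Z (lost terms).


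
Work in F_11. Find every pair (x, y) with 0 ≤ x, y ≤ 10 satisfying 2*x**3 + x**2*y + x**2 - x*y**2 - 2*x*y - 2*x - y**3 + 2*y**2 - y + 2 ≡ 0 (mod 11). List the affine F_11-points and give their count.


Affine F_11-points: {(0, 2), (3, 7), (5, 2), (7, 4), (8, 5), (8, 6), (9, 4), (10, 2)}; count = 8.

For each of the 121 pairs (x, y) ∈ F_11², evaluate f(x, y) mod 11. Record the zeros.
  x = 0: [0↦2, 1↦2, 2↦0, 3↦1, 4↦10, 5↦10, 6↦6, 7↦3, 8↦6, 9↦9, 10↦6]  zeros at y ∈ {2}
  x = 1: [0↦3, 1↦1, 2↦6, 3↦1, 4↦2, 5↦3, 6↦9, 7↦3, 8↦1, 9↦8, 10↦7]  zeros at y ∈ ∅
  x = 2: [0↦7, 1↦5, 2↦8, 3↦10, 4↦5, 5↦9, 6↦5, 7↦9, 8↦4, 9↦6, 10↦9]  zeros at y ∈ ∅
  x = 3: [0↦4, 1↦4, 2↦7, 3↦7, 4↦9, 5↦7, 6↦6, 7↦0, 8↦5, 9↦4, 10↦2]  zeros at y ∈ {7}
  x = 4: [0↦6, 1↦10, 2↦4, 3↦4, 4↦4, 5↦9, 6↦2, 7↦10, 8↦5, 9↦3, 10↦9]  zeros at y ∈ ∅
  x = 5: [0↦3, 1↦2, 2↦0, 3↦2, 4↦2, 5↦5, 6↦5, 7↦7, 8↦5, 9↦4, 10↦9]  zeros at y ∈ {2}
  x = 6: [0↦7, 1↦3, 2↦7, 3↦2, 4↦4, 5↦7, 6↦5, 7↦3, 8↦6, 9↦8, 10↦3]  zeros at y ∈ ∅
  x = 7: [0↦8, 1↦3, 2↦4, 3↦5, 4↦0, 5↦5, 6↦3, 7↦10, 8↦9, 9↦5, 10↦3]  zeros at y ∈ {4}
  x = 8: [0↦7, 1↦3, 2↦3, 3↦1, 4↦2, 5↦0, 6↦0, 7↦7, 8↦4, 9↦7, 10↦10]  zeros at y ∈ {5, 6}
  x = 9: [0↦5, 1↦4, 2↦5, 3↦2, 4↦0, 5↦4, 6↦8, 7↦6, 8↦3, 9↦4, 10↦3]  zeros at y ∈ {4}
  x = 10: [0↦3, 1↦7, 2↦0, 3↦9, 4↦6, 5↦7, 6↦6, 7↦8, 8↦7, 9↦8, 10↦5]  zeros at y ∈ {2}
Collecting zeros: affine points = {(0, 2), (3, 7), (5, 2), (7, 4), (8, 5), (8, 6), (9, 4), (10, 2)}.
Total count |C(F_11)_aff| = 8.


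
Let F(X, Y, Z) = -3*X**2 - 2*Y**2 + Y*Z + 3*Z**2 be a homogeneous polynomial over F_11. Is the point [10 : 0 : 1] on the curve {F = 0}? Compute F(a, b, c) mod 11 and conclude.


F(10,0,1) ≡ 0 (mod 11); P is on the curve.

Evaluate F(10, 0, 1) term-by-term (mod 11).
  -3*X**2 ↦ -3·100·1·1 = -300
  -2*Y**2 ↦ -2·1·0·1 = 0
  Y*Z ↦ 1·1·0·1 = 0
  3*Z**2 ↦ 3·1·1·1 = 3
Sum: F(10, 0, 1) = (-300) + (0) + (0) + (3) = -297.
Reducing mod 11: -297 ≡ 0 (mod 11).
Since F(a, b, c) ≡ 0 (mod 11), P lies on the curve.


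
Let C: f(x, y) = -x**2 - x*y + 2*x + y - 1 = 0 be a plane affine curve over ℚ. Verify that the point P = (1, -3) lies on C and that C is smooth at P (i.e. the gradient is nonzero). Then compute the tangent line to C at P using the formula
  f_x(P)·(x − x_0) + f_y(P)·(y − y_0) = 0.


Tangent line at P: 3*x - 3 = 0.

Step 1: f(1, -3) = 0, so P lies on C.
Step 2: partial derivatives
  f_x(x, y) = -2*x - y + 2, f_y(x, y) = 1 - x.
  f_x(P) = 3, f_y(P) = 0 (gradient nonzero, so P is smooth).
Step 3: tangent line at P: 3·(x − 1) + 0·(y − -3) = 0.
Expanding: 3*x - 3 = 0.


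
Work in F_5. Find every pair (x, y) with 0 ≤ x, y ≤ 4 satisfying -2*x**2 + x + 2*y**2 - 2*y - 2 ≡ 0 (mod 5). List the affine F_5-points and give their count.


Affine F_5-points: {(0, 3), (3, 3), (4, 0), (4, 1)}; count = 4.

For each of the 25 pairs (x, y) ∈ F_5², evaluate f(x, y) mod 5. Record the zeros.
  x = 0: [0↦3, 1↦3, 2↦2, 3↦0, 4↦2]  zeros at y ∈ {3}
  x = 1: [0↦2, 1↦2, 2↦1, 3↦4, 4↦1]  zeros at y ∈ ∅
  x = 2: [0↦2, 1↦2, 2↦1, 3↦4, 4↦1]  zeros at y ∈ ∅
  x = 3: [0↦3, 1↦3, 2↦2, 3↦0, 4↦2]  zeros at y ∈ {3}
  x = 4: [0↦0, 1↦0, 2↦4, 3↦2, 4↦4]  zeros at y ∈ {0, 1}
Collecting zeros: affine points = {(0, 3), (3, 3), (4, 0), (4, 1)}.
Total count |C(F_5)_aff| = 4.


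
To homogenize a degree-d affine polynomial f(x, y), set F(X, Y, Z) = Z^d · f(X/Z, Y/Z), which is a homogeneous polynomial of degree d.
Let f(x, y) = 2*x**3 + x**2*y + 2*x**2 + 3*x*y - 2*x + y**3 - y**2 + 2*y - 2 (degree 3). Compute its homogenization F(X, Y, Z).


F(X, Y, Z) = 2*X**3 + X**2*Y + 2*X**2*Z + 3*X*Y*Z - 2*X*Z**2 + Y**3 - Y**2*Z + 2*Y*Z**2 - 2*Z**3

deg(f) = 3.
Substitute x = X/Z, y = Y/Z into f, then multiply by Z^3.
  monomial 2·x^3·y^0 ↦ 2·X^3·Y^0·Z^0.
  monomial 1·x^2·y^1 ↦ 1·X^2·Y^1·Z^0.
  monomial 2·x^2·y^0 ↦ 2·X^2·Y^0·Z^1.
  monomial 3·x^1·y^1 ↦ 3·X^1·Y^1·Z^1.
  monomial -2·x^1·y^0 ↦ -2·X^1·Y^0·Z^2.
  monomial 1·x^0·y^3 ↦ 1·X^0·Y^3·Z^0.
  monomial -1·x^0·y^2 ↦ -1·X^0·Y^2·Z^1.
  monomial 2·x^0·y^1 ↦ 2·X^0·Y^1·Z^2.
  monomial -2·x^0·y^0 ↦ -2·X^0·Y^0·Z^3.
Collecting: F(X, Y, Z) = 2*X**3 + X**2*Y + 2*X**2*Z + 3*X*Y*Z - 2*X*Z**2 + Y**3 - Y**2*Z + 2*Y*Z**2 - 2*Z**3.


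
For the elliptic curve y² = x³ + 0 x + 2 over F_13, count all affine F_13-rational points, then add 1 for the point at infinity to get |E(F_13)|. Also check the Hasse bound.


Affine points = {(1, 4), (1, 9), (2, 6), (2, 7), (3, 4), (3, 9), (4, 1), (4, 12), (5, 6), (5, 7), (6, 6), (6, 7), (9, 4), (9, 9), (10, 1), (10, 12), (12, 1), (12, 12)}; affine count = 18; |E(F_13)| = 19.

Discriminant check: Δ ∝ 4a³ + 27b² = 4·0³ + 27·2² = 4·0 + 27·4 ≡ 4 (mod 13). Nonzero ⇒ E is nonsingular.
For each x ∈ F_13, compute rhs = x³ + 0·x + 2 mod 13, then count y ∈ F_13 with y² ≡ rhs.
  x = 0: rhs = 2, matching y values: none (0 points).
  x = 1: rhs = 3, matching y values: 4, 9 (2 points).
  x = 2: rhs = 10, matching y values: 6, 7 (2 points).
  x = 3: rhs = 3, matching y values: 4, 9 (2 points).
  x = 4: rhs = 1, matching y values: 1, 12 (2 points).
  x = 5: rhs = 10, matching y values: 6, 7 (2 points).
  x = 6: rhs = 10, matching y values: 6, 7 (2 points).
  x = 7: rhs = 7, matching y values: none (0 points).
  x = 8: rhs = 7, matching y values: none (0 points).
  x = 9: rhs = 3, matching y values: 4, 9 (2 points).
  x = 10: rhs = 1, matching y values: 1, 12 (2 points).
  x = 11: rhs = 7, matching y values: none (0 points).
  x = 12: rhs = 1, matching y values: 1, 12 (2 points).
Total affine count: 18.
Full point count |E(F_13)| = 18 + 1 = 19.
Hasse bound: |19 − (13+1)| = |5| = 5 ≤ 2√13 ≈ 7.2111 ✓.


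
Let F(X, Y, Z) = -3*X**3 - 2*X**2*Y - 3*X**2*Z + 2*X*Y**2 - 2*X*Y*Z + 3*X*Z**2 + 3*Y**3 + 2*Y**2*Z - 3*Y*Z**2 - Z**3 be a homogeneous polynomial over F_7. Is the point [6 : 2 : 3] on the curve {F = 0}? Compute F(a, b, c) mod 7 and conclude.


F(6,2,3) ≡ 4 (mod 7); P is NOT on the curve.

Evaluate F(6, 2, 3) term-by-term (mod 7).
  -3*X**3 ↦ -3·216·1·1 = -648
  -2*X**2*Y ↦ -2·36·2·1 = -144
  -3*X**2*Z ↦ -3·36·1·3 = -324
  2*X*Y**2 ↦ 2·6·4·1 = 48
  -2*X*Y*Z ↦ -2·6·2·3 = -72
  3*X*Z**2 ↦ 3·6·1·9 = 162
  3*Y**3 ↦ 3·1·8·1 = 24
  2*Y**2*Z ↦ 2·1·4·3 = 24
  -3*Y*Z**2 ↦ -3·1·2·9 = -54
  -Z**3 ↦ -1·1·1·27 = -27
Sum: F(6, 2, 3) = (-648) + (-144) + (-324) + (48) + (-72) + (162) + (24) + (24) + (-54) + (-27) = -1011.
Reducing mod 7: -1011 ≡ 4 (mod 7).
Since F(a, b, c) ≡ 4 ≠ 0 (mod 7), P does NOT lie on the curve.


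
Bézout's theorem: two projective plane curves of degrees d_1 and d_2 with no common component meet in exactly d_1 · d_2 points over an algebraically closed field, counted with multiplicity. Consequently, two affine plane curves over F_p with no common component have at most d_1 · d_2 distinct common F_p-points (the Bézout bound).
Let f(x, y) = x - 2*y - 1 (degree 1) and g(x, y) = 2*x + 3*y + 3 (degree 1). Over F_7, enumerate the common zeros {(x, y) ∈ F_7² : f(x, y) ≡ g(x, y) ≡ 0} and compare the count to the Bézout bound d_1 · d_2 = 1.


Common zeros: ∅; count = 0; Bézout bound = 1.

deg(f) = 1, deg(g) = 1, so Bézout bound = 1.
Scan x ∈ F_7. For each x, list the y ∈ F_7 with f(x, y) ≡ 0 and those with g(x, y) ≡ 0 (mod 7); the common zeros in that column are the intersection.
  x = 0: f ≡ 0 at y ∈ {3}; g ≡ 0 at y ∈ {6}; common: ∅.
  x = 1: f ≡ 0 at y ∈ {0}; g ≡ 0 at y ∈ {3}; common: ∅.
  x = 2: f ≡ 0 at y ∈ {4}; g ≡ 0 at y ∈ {0}; common: ∅.
  x = 3: f ≡ 0 at y ∈ {1}; g ≡ 0 at y ∈ {4}; common: ∅.
  x = 4: f ≡ 0 at y ∈ {5}; g ≡ 0 at y ∈ {1}; common: ∅.
  x = 5: f ≡ 0 at y ∈ {2}; g ≡ 0 at y ∈ {5}; common: ∅.
  x = 6: f ≡ 0 at y ∈ {6}; g ≡ 0 at y ∈ {2}; common: ∅.
Collecting: common zeros = ∅, so the count is 0.
Comparison with the Bézout bound: 0 ≤ 1 = deg(f)·deg(g), as expected for curves with no common component (the affine F_7-count falls short of the bound because intersections may lie at infinity, over extension fields, or carry multiplicity).


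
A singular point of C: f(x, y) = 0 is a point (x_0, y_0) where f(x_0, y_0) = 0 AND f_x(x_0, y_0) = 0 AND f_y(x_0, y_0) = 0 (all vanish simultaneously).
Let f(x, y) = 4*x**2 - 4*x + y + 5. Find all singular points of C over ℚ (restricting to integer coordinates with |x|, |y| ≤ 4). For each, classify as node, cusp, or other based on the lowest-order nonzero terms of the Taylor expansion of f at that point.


No singular points in the scanned grid; C is smooth there.

Compute partial derivatives:
  f_x = 8*x - 4.
  f_y = 1.
f_y = 1 is a nonzero constant, so f_y never vanishes: no point (x, y) can satisfy f = f_x = f_y = 0. In particular no (x, y) ∈ {−4, ..., 4}² is singular; the curve is smooth.


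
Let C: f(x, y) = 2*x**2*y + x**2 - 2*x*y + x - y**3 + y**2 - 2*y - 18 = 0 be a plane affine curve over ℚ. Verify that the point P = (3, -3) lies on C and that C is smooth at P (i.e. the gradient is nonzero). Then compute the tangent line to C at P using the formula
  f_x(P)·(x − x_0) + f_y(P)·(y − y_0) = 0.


Tangent line at P: -23*x - 23*y = 0.

Step 1: f(3, -3) = 0, so P lies on C.
Step 2: partial derivatives
  f_x(x, y) = 4*x*y + 2*x - 2*y + 1, f_y(x, y) = 2*x**2 - 2*x - 3*y**2 + 2*y - 2.
  f_x(P) = -23, f_y(P) = -23 (gradient nonzero, so P is smooth).
Step 3: tangent line at P: -23·(x − 3) + -23·(y − -3) = 0.
Expanding: -23*x - 23*y = 0.


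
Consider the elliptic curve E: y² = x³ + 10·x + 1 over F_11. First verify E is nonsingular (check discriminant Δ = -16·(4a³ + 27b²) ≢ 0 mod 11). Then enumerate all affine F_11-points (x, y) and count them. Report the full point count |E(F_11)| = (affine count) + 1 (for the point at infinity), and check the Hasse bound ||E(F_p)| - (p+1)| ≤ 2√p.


Affine points = {(0, 1), (0, 10), (1, 1), (1, 10), (3, 5), (3, 6), (5, 0), (10, 1), (10, 10)}; affine count = 9; |E(F_11)| = 10.

Discriminant check: Δ ∝ 4a³ + 27b² = 4·10³ + 27·1² = 4·1000 + 27·1 ≡ 1 (mod 11). Nonzero ⇒ E is nonsingular.
For each x ∈ F_11, compute rhs = x³ + 10·x + 1 mod 11, then count y ∈ F_11 with y² ≡ rhs.
  x = 0: rhs = 1, matching y values: 1, 10 (2 points).
  x = 1: rhs = 1, matching y values: 1, 10 (2 points).
  x = 2: rhs = 7, matching y values: none (0 points).
  x = 3: rhs = 3, matching y values: 5, 6 (2 points).
  x = 4: rhs = 6, matching y values: none (0 points).
  x = 5: rhs = 0, matching y values: 0 (1 points).
  x = 6: rhs = 2, matching y values: none (0 points).
  x = 7: rhs = 7, matching y values: none (0 points).
  x = 8: rhs = 10, matching y values: none (0 points).
  x = 9: rhs = 6, matching y values: none (0 points).
  x = 10: rhs = 1, matching y values: 1, 10 (2 points).
Total affine count: 9.
Full point count |E(F_11)| = 9 + 1 = 10.
Hasse bound: |10 − (11+1)| = |-2| = 2 ≤ 2√11 ≈ 6.6332 ✓.


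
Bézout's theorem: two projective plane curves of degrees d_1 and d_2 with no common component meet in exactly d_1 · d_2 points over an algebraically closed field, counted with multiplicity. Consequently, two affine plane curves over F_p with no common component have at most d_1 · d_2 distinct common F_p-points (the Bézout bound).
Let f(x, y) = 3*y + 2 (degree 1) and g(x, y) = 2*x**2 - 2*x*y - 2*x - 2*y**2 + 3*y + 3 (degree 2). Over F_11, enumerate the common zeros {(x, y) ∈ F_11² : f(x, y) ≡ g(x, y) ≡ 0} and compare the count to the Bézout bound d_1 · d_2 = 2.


Common zeros: ∅; count = 0; Bézout bound = 2.

deg(f) = 1, deg(g) = 2, so Bézout bound = 2.
Scan x ∈ F_11. For each x, list the y ∈ F_11 with f(x, y) ≡ 0 and those with g(x, y) ≡ 0 (mod 11); the common zeros in that column are the intersection.
  x = 0: f ≡ 0 at y ∈ {3}; g ≡ 0 at y ∈ {9}; common: ∅.
  x = 1: f ≡ 0 at y ∈ {3}; g ≡ 0 at y ∈ {7, 10}; common: ∅.
  x = 2: f ≡ 0 at y ∈ {3}; g ≡ 0 at y ∈ ∅; common: ∅.
  x = 3: f ≡ 0 at y ∈ {3}; g ≡ 0 at y ∈ ∅; common: ∅.
  x = 4: f ≡ 0 at y ∈ {3}; g ≡ 0 at y ∈ ∅; common: ∅.
  x = 5: f ≡ 0 at y ∈ {3}; g ≡ 0 at y ∈ ∅; common: ∅.
  x = 6: f ≡ 0 at y ∈ {3}; g ≡ 0 at y ∈ ∅; common: ∅.
  x = 7: f ≡ 0 at y ∈ {3}; g ≡ 0 at y ∈ {4, 7}; common: ∅.
  x = 8: f ≡ 0 at y ∈ {3}; g ≡ 0 at y ∈ {5}; common: ∅.
  x = 9: f ≡ 0 at y ∈ {3}; g ≡ 0 at y ∈ {4, 5}; common: ∅.
  x = 10: f ≡ 0 at y ∈ {3}; g ≡ 0 at y ∈ {9, 10}; common: ∅.
Collecting: common zeros = ∅, so the count is 0.
Comparison with the Bézout bound: 0 ≤ 2 = deg(f)·deg(g), as expected for curves with no common component (the affine F_11-count falls short of the bound because intersections may lie at infinity, over extension fields, or carry multiplicity).


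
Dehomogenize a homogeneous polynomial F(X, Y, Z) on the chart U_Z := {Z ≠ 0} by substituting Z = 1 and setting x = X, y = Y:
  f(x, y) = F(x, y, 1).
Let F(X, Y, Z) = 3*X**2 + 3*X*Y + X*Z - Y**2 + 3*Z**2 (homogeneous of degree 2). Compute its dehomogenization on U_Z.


f(x, y) = 3*x**2 + 3*x*y + x - y**2 + 3

On U_Z we set Z = 1. Each monomial c·X^i·Y^j·Z^k in F becomes c·x^i·y^j·1^k = c·x^i·y^j.
Substituting Z = 1: F(X, Y, 1) = 3*x**2 + 3*x*y + x - y**2 + 3.
Note: deg(f) ≤ deg(F) = 2; strict inequality happens when F is divisible by Z (lost terms).


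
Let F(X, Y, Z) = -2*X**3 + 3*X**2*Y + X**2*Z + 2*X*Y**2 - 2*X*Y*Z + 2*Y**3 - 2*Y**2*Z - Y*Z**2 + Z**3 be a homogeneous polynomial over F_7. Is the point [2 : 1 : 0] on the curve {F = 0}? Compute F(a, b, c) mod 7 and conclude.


F(2,1,0) ≡ 2 (mod 7); P is NOT on the curve.

Evaluate F(2, 1, 0) term-by-term (mod 7).
  -2*X**3 ↦ -2·8·1·1 = -16
  3*X**2*Y ↦ 3·4·1·1 = 12
  X**2*Z ↦ 1·4·1·0 = 0
  2*X*Y**2 ↦ 2·2·1·1 = 4
  -2*X*Y*Z ↦ -2·2·1·0 = 0
  2*Y**3 ↦ 2·1·1·1 = 2
  -2*Y**2*Z ↦ -2·1·1·0 = 0
  -Y*Z**2 ↦ -1·1·1·0 = 0
  Z**3 ↦ 1·1·1·0 = 0
Sum: F(2, 1, 0) = (-16) + (12) + (0) + (4) + (0) + (2) + (0) + (0) + (0) = 2.
Reducing mod 7: 2 ≡ 2 (mod 7).
Since F(a, b, c) ≡ 2 ≠ 0 (mod 7), P does NOT lie on the curve.


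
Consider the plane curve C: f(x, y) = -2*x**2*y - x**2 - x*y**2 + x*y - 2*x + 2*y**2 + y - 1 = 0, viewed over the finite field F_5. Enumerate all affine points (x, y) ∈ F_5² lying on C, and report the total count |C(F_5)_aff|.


Affine F_5-points: {(0, 3), (0, 4), (1, 2), (1, 3), (4, 0), (4, 4)}; count = 6.

For each of the 25 pairs (x, y) ∈ F_5², evaluate f(x, y) mod 5. Record the zeros.
  x = 0: [0↦4, 1↦2, 2↦4, 3↦0, 4↦0]  zeros at y ∈ {3, 4}
  x = 1: [0↦1, 1↦2, 2↦0, 3↦0, 4↦2]  zeros at y ∈ {2, 3}
  x = 2: [0↦1, 1↦1, 2↦1, 3↦1, 4↦1]  zeros at y ∈ ∅
  x = 3: [0↦4, 1↦4, 2↦2, 3↦3, 4↦2]  zeros at y ∈ ∅
  x = 4: [0↦0, 1↦1, 2↦3, 3↦1, 4↦0]  zeros at y ∈ {0, 4}
Collecting zeros: affine points = {(0, 3), (0, 4), (1, 2), (1, 3), (4, 0), (4, 4)}.
Total count |C(F_5)_aff| = 6.


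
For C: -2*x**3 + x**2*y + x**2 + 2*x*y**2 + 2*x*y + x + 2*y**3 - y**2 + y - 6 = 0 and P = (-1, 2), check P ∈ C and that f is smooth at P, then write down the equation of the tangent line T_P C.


Tangent line at P: x + 12*y - 23 = 0.

Step 1: f(-1, 2) = 0, so P lies on C.
Step 2: partial derivatives
  f_x(x, y) = -6*x**2 + 2*x*y + 2*x + 2*y**2 + 2*y + 1, f_y(x, y) = x**2 + 4*x*y + 2*x + 6*y**2 - 2*y + 1.
  f_x(P) = 1, f_y(P) = 12 (gradient nonzero, so P is smooth).
Step 3: tangent line at P: 1·(x − -1) + 12·(y − 2) = 0.
Expanding: x + 12*y - 23 = 0.


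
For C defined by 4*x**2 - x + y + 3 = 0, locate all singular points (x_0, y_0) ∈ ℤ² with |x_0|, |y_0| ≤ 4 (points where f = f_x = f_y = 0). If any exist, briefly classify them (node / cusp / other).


No singular points in the scanned grid; C is smooth there.

Compute partial derivatives:
  f_x = 8*x - 1.
  f_y = 1.
f_y = 1 is a nonzero constant, so f_y never vanishes: no point (x, y) can satisfy f = f_x = f_y = 0. In particular no (x, y) ∈ {−4, ..., 4}² is singular; the curve is smooth.


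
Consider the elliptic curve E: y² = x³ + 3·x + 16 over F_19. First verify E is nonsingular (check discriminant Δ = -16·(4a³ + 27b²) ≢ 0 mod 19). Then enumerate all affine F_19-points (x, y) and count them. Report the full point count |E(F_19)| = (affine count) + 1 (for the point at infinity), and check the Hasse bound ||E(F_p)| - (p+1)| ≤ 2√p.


Affine points = {(0, 4), (0, 15), (1, 1), (1, 18), (2, 7), (2, 12), (4, 4), (4, 15), (5, 2), (5, 17), (7, 0), (8, 1), (8, 18), (10, 1), (10, 18), (14, 3), (14, 16), (15, 4), (15, 15)}; affine count = 19; |E(F_19)| = 20.

Discriminant check: Δ ∝ 4a³ + 27b² = 4·3³ + 27·16² = 4·27 + 27·256 ≡ 9 (mod 19). Nonzero ⇒ E is nonsingular.
For each x ∈ F_19, compute rhs = x³ + 3·x + 16 mod 19, then count y ∈ F_19 with y² ≡ rhs.
  x = 0: rhs = 16, matching y values: 4, 15 (2 points).
  x = 1: rhs = 1, matching y values: 1, 18 (2 points).
  x = 2: rhs = 11, matching y values: 7, 12 (2 points).
  x = 3: rhs = 14, matching y values: none (0 points).
  x = 4: rhs = 16, matching y values: 4, 15 (2 points).
  x = 5: rhs = 4, matching y values: 2, 17 (2 points).
  x = 6: rhs = 3, matching y values: none (0 points).
  x = 7: rhs = 0, matching y values: 0 (1 points).
  x = 8: rhs = 1, matching y values: 1, 18 (2 points).
  x = 9: rhs = 12, matching y values: none (0 points).
  x = 10: rhs = 1, matching y values: 1, 18 (2 points).
  x = 11: rhs = 12, matching y values: none (0 points).
  x = 12: rhs = 13, matching y values: none (0 points).
  x = 13: rhs = 10, matching y values: none (0 points).
  x = 14: rhs = 9, matching y values: 3, 16 (2 points).
  x = 15: rhs = 16, matching y values: 4, 15 (2 points).
  x = 16: rhs = 18, matching y values: none (0 points).
  x = 17: rhs = 2, matching y values: none (0 points).
  x = 18: rhs = 12, matching y values: none (0 points).
Total affine count: 19.
Full point count |E(F_19)| = 19 + 1 = 20.
Hasse bound: |20 − (19+1)| = |0| = 0 ≤ 2√19 ≈ 8.7178 ✓.


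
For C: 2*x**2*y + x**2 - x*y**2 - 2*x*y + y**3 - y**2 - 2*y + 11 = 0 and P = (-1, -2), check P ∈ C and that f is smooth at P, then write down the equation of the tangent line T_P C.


Tangent line at P: 6*x + 14*y + 34 = 0.

Step 1: f(-1, -2) = 0, so P lies on C.
Step 2: partial derivatives
  f_x(x, y) = 4*x*y + 2*x - y**2 - 2*y, f_y(x, y) = 2*x**2 - 2*x*y - 2*x + 3*y**2 - 2*y - 2.
  f_x(P) = 6, f_y(P) = 14 (gradient nonzero, so P is smooth).
Step 3: tangent line at P: 6·(x − -1) + 14·(y − -2) = 0.
Expanding: 6*x + 14*y + 34 = 0.


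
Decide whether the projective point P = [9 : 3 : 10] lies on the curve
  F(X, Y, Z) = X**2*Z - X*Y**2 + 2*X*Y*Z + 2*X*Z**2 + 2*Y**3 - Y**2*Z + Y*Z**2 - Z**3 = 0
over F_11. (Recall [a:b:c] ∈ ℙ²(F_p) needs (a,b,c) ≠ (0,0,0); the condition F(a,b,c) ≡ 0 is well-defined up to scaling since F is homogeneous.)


F(9,3,10) ≡ 1 (mod 11); P is NOT on the curve.

Evaluate F(9, 3, 10) term-by-term (mod 11).
  X**2*Z ↦ 1·81·1·10 = 810
  -X*Y**2 ↦ -1·9·9·1 = -81
  2*X*Y*Z ↦ 2·9·3·10 = 540
  2*X*Z**2 ↦ 2·9·1·100 = 1800
  2*Y**3 ↦ 2·1·27·1 = 54
  -Y**2*Z ↦ -1·1·9·10 = -90
  Y*Z**2 ↦ 1·1·3·100 = 300
  -Z**3 ↦ -1·1·1·1000 = -1000
Sum: F(9, 3, 10) = (810) + (-81) + (540) + (1800) + (54) + (-90) + (300) + (-1000) = 2333.
Reducing mod 11: 2333 ≡ 1 (mod 11).
Since F(a, b, c) ≡ 1 ≠ 0 (mod 11), P does NOT lie on the curve.


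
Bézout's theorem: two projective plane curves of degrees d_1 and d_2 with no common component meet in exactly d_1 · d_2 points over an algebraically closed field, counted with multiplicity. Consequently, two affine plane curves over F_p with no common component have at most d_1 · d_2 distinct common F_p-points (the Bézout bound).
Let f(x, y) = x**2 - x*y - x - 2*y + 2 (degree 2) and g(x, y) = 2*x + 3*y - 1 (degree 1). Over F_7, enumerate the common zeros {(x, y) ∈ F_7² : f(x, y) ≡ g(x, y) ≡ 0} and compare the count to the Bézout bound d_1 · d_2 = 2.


Common zeros: {(3, 3), (4, 0)}; count = 2; Bézout bound = 2.

deg(f) = 2, deg(g) = 1, so Bézout bound = 2.
Scan x ∈ F_7. For each x, list the y ∈ F_7 with f(x, y) ≡ 0 and those with g(x, y) ≡ 0 (mod 7); the common zeros in that column are the intersection.
  x = 0: f ≡ 0 at y ∈ {1}; g ≡ 0 at y ∈ {5}; common: ∅.
  x = 1: f ≡ 0 at y ∈ {3}; g ≡ 0 at y ∈ {2}; common: ∅.
  x = 2: f ≡ 0 at y ∈ {1}; g ≡ 0 at y ∈ {6}; common: ∅.
  x = 3: f ≡ 0 at y ∈ {3}; g ≡ 0 at y ∈ {3}; common: {3}.
  x = 4: f ≡ 0 at y ∈ {0}; g ≡ 0 at y ∈ {0}; common: {0}.
  x = 5: f ≡ 0 at y ∈ ∅; g ≡ 0 at y ∈ {4}; common: ∅.
  x = 6: f ≡ 0 at y ∈ {4}; g ≡ 0 at y ∈ {1}; common: ∅.
Collecting: common zeros = {(3, 3), (4, 0)}, so the count is 2.
Comparison with the Bézout bound: 2 ≤ 2 = deg(f)·deg(g), as expected for curves with no common component (the bound is attained).


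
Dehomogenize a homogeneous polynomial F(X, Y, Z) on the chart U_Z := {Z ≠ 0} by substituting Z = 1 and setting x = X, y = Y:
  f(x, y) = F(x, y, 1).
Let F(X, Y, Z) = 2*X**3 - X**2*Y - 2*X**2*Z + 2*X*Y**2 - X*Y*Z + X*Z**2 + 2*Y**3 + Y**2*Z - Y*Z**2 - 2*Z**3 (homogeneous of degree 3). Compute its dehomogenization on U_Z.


f(x, y) = 2*x**3 - x**2*y - 2*x**2 + 2*x*y**2 - x*y + x + 2*y**3 + y**2 - y - 2

On U_Z we set Z = 1. Each monomial c·X^i·Y^j·Z^k in F becomes c·x^i·y^j·1^k = c·x^i·y^j.
Substituting Z = 1: F(X, Y, 1) = 2*x**3 - x**2*y - 2*x**2 + 2*x*y**2 - x*y + x + 2*y**3 + y**2 - y - 2.
Note: deg(f) ≤ deg(F) = 3; strict inequality happens when F is divisible by Z (lost terms).


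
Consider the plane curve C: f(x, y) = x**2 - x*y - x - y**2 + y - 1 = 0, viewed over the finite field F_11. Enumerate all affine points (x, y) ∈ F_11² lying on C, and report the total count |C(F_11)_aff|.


Affine F_11-points: {(2, 3), (2, 7), (4, 0), (4, 8), (5, 8), (5, 10), (6, 7), (6, 10), (8, 0), (8, 4)}; count = 10.

For each of the 121 pairs (x, y) ∈ F_11², evaluate f(x, y) mod 11. Record the zeros.
  x = 0: [0↦10, 1↦10, 2↦8, 3↦4, 4↦9, 5↦1, 6↦2, 7↦1, 8↦9, 9↦4, 10↦8]  zeros at y ∈ ∅
  x = 1: [0↦10, 1↦9, 2↦6, 3↦1, 4↦5, 5↦7, 6↦7, 7↦5, 8↦1, 9↦6, 10↦9]  zeros at y ∈ ∅
  x = 2: [0↦1, 1↦10, 2↦6, 3↦0, 4↦3, 5↦4, 6↦3, 7↦0, 8↦6, 9↦10, 10↦1]  zeros at y ∈ {3, 7}
  x = 3: [0↦5, 1↦2, 2↦8, 3↦1, 4↦3, 5↦3, 6↦1, 7↦8, 8↦2, 9↦5, 10↦6]  zeros at y ∈ ∅
  x = 4: [0↦0, 1↦7, 2↦1, 3↦4, 4↦5, 5↦4, 6↦1, 7↦7, 8↦0, 9↦2, 10↦2]  zeros at y ∈ {0, 8}
  x = 5: [0↦8, 1↦3, 2↦7, 3↦9, 4↦9, 5↦7, 6↦3, 7↦8, 8↦0, 9↦1, 10↦0]  zeros at y ∈ {8, 10}
  x = 6: [0↦7, 1↦1, 2↦4, 3↦5, 4↦4, 5↦1, 6↦7, 7↦0, 8↦2, 9↦2, 10↦0]  zeros at y ∈ {7, 10}
  x = 7: [0↦8, 1↦1, 2↦3, 3↦3, 4↦1, 5↦8, 6↦2, 7↦5, 8↦6, 9↦5, 10↦2]  zeros at y ∈ ∅
  x = 8: [0↦0, 1↦3, 2↦4, 3↦3, 4↦0, 5↦6, 6↦10, 7↦1, 8↦1, 9↦10, 10↦6]  zeros at y ∈ {0, 4}
  x = 9: [0↦5, 1↦7, 2↦7, 3↦5, 4↦1, 5↦6, 6↦9, 7↦10, 8↦9, 9↦6, 10↦1]  zeros at y ∈ ∅
  x = 10: [0↦1, 1↦2, 2↦1, 3↦9, 4↦4, 5↦8, 6↦10, 7↦10, 8↦8, 9↦4, 10↦9]  zeros at y ∈ ∅
Collecting zeros: affine points = {(2, 3), (2, 7), (4, 0), (4, 8), (5, 8), (5, 10), (6, 7), (6, 10), (8, 0), (8, 4)}.
Total count |C(F_11)_aff| = 10.


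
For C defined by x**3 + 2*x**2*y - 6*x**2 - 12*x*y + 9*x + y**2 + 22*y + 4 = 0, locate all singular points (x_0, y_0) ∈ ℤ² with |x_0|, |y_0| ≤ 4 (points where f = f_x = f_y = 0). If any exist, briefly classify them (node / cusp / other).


Singular points: {(3, -2)}; classification: node.

Compute partial derivatives:
  f_x = 3*x**2 + 4*x*y - 12*x - 12*y + 9.
  f_y = 2*x**2 - 12*x + 2*y + 22.
Scan x_0 ∈ {−4, ..., 4}. For each x_0, f_y(x_0, y) is a polynomial in y; find its integer roots y ∈ {−4, ..., 4}, then test f_x and f at those candidates.
  x = -4: f_y(-4, y) = 2*y + 102; no integer root y with |y| ≤ 4.
  x = -3: f_y(-3, y) = 2*y + 76; no integer root y with |y| ≤ 4.
  x = -2: f_y(-2, y) = 2*y + 54; no integer root y with |y| ≤ 4.
  x = -1: f_y(-1, y) = 2*y + 36; no integer root y with |y| ≤ 4.
  x = 0: f_y(0, y) = 2*y + 22; no integer root y with |y| ≤ 4.
  x = 1: f_y(1, y) = 2*y + 12; no integer root y with |y| ≤ 4.
  x = 2: f_y(2, y) = 2*y + 6; vanishes at y ∈ {-3}. (2, -3): f_x = 9 ≠ 0.
  x = 3: f_y(3, y) = 2*y + 4; vanishes at y ∈ {-2}. (3, -2): f_x = 0, f = 0 — SINGULAR.
  x = 4: f_y(4, y) = 2*y + 6; vanishes at y ∈ {-3}. (4, -3): f_x = -3 ≠ 0.
Only singular point on the grid: (3, -2).
Classify: substitute x = 3 + u, y = -2 + v and expand: f = u**3 + 2*u**2*v - u**2 + v**2.
No constant or linear terms (consistent with a singular point). Quadratic part: -u**2 + v**2. Cubic part: u**3 + 2*u**2*v.
The quadratic part v**2 - u**2 = (v − u)(v + u) splits into two distinct linear factors, so there are two distinct tangent lines y − -2 = ±(x − 3) — this is a node (ordinary double point).
Classification: node.


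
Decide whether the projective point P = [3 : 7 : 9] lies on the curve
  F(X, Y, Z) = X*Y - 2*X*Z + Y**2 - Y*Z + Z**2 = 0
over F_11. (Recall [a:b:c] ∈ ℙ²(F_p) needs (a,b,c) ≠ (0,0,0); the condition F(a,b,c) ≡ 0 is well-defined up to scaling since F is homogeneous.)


F(3,7,9) ≡ 1 (mod 11); P is NOT on the curve.

Evaluate F(3, 7, 9) term-by-term (mod 11).
  X*Y ↦ 1·3·7·1 = 21
  -2*X*Z ↦ -2·3·1·9 = -54
  Y**2 ↦ 1·1·49·1 = 49
  -Y*Z ↦ -1·1·7·9 = -63
  Z**2 ↦ 1·1·1·81 = 81
Sum: F(3, 7, 9) = (21) + (-54) + (49) + (-63) + (81) = 34.
Reducing mod 11: 34 ≡ 1 (mod 11).
Since F(a, b, c) ≡ 1 ≠ 0 (mod 11), P does NOT lie on the curve.


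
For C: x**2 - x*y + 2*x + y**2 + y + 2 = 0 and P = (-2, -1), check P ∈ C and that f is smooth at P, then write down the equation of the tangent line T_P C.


Tangent line at P: -x + y - 1 = 0.

Step 1: f(-2, -1) = 0, so P lies on C.
Step 2: partial derivatives
  f_x(x, y) = 2*x - y + 2, f_y(x, y) = -x + 2*y + 1.
  f_x(P) = -1, f_y(P) = 1 (gradient nonzero, so P is smooth).
Step 3: tangent line at P: -1·(x − -2) + 1·(y − -1) = 0.
Expanding: -x + y - 1 = 0.


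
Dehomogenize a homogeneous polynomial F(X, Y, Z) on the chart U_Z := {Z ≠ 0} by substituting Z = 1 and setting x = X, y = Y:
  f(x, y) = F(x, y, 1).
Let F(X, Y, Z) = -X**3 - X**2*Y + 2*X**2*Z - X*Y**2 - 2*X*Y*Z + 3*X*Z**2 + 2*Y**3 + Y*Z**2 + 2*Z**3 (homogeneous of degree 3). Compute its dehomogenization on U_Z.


f(x, y) = -x**3 - x**2*y + 2*x**2 - x*y**2 - 2*x*y + 3*x + 2*y**3 + y + 2

On U_Z we set Z = 1. Each monomial c·X^i·Y^j·Z^k in F becomes c·x^i·y^j·1^k = c·x^i·y^j.
Substituting Z = 1: F(X, Y, 1) = -x**3 - x**2*y + 2*x**2 - x*y**2 - 2*x*y + 3*x + 2*y**3 + y + 2.
Note: deg(f) ≤ deg(F) = 3; strict inequality happens when F is divisible by Z (lost terms).


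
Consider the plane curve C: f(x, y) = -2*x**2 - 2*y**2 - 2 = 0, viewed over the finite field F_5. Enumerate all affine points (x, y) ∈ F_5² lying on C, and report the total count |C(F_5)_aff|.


Affine F_5-points: {(0, 2), (0, 3), (2, 0), (3, 0)}; count = 4.

For each of the 25 pairs (x, y) ∈ F_5², evaluate f(x, y) mod 5. Record the zeros.
  x = 0: [0↦3, 1↦1, 2↦0, 3↦0, 4↦1]  zeros at y ∈ {2, 3}
  x = 1: [0↦1, 1↦4, 2↦3, 3↦3, 4↦4]  zeros at y ∈ ∅
  x = 2: [0↦0, 1↦3, 2↦2, 3↦2, 4↦3]  zeros at y ∈ {0}
  x = 3: [0↦0, 1↦3, 2↦2, 3↦2, 4↦3]  zeros at y ∈ {0}
  x = 4: [0↦1, 1↦4, 2↦3, 3↦3, 4↦4]  zeros at y ∈ ∅
Collecting zeros: affine points = {(0, 2), (0, 3), (2, 0), (3, 0)}.
Total count |C(F_5)_aff| = 4.


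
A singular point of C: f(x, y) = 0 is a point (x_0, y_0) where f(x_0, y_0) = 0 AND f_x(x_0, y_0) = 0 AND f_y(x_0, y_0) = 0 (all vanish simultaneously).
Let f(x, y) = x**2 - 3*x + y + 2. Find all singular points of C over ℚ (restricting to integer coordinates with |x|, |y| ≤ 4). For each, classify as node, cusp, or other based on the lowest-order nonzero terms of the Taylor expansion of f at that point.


No singular points in the scanned grid; C is smooth there.

Compute partial derivatives:
  f_x = 2*x - 3.
  f_y = 1.
f_y = 1 is a nonzero constant, so f_y never vanishes: no point (x, y) can satisfy f = f_x = f_y = 0. In particular no (x, y) ∈ {−4, ..., 4}² is singular; the curve is smooth.


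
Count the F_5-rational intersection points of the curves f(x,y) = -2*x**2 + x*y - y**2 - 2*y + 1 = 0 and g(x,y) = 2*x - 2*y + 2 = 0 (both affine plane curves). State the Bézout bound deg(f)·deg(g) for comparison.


Common zeros: ∅; count = 0; Bézout bound = 2.

deg(f) = 2, deg(g) = 1, so Bézout bound = 2.
Scan x ∈ F_5. For each x, list the y ∈ F_5 with f(x, y) ≡ 0 and those with g(x, y) ≡ 0 (mod 5); the common zeros in that column are the intersection.
  x = 0: f ≡ 0 at y ∈ ∅; g ≡ 0 at y ∈ {1}; common: ∅.
  x = 1: f ≡ 0 at y ∈ ∅; g ≡ 0 at y ∈ {2}; common: ∅.
  x = 2: f ≡ 0 at y ∈ ∅; g ≡ 0 at y ∈ {3}; common: ∅.
  x = 3: f ≡ 0 at y ∈ ∅; g ≡ 0 at y ∈ {4}; common: ∅.
  x = 4: f ≡ 0 at y ∈ {1}; g ≡ 0 at y ∈ {0}; common: ∅.
Collecting: common zeros = ∅, so the count is 0.
Comparison with the Bézout bound: 0 ≤ 2 = deg(f)·deg(g), as expected for curves with no common component (the affine F_5-count falls short of the bound because intersections may lie at infinity, over extension fields, or carry multiplicity).


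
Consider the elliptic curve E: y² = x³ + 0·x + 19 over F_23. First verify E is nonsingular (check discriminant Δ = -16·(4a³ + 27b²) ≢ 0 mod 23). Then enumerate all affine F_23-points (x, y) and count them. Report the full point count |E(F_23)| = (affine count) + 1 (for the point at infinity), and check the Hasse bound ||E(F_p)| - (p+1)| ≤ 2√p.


Affine points = {(2, 2), (2, 21), (3, 0), (5, 11), (5, 12), (8, 5), (8, 18), (9, 9), (9, 14), (11, 4), (11, 19), (13, 10), (13, 13), (14, 7), (14, 16), (15, 6), (15, 17), (18, 3), (18, 20), (19, 1), (19, 22), (22, 8), (22, 15)}; affine count = 23; |E(F_23)| = 24.

Discriminant check: Δ ∝ 4a³ + 27b² = 4·0³ + 27·19² = 4·0 + 27·361 ≡ 18 (mod 23). Nonzero ⇒ E is nonsingular.
For each x ∈ F_23, compute rhs = x³ + 0·x + 19 mod 23, then count y ∈ F_23 with y² ≡ rhs.
  x = 0: rhs = 19, matching y values: none (0 points).
  x = 1: rhs = 20, matching y values: none (0 points).
  x = 2: rhs = 4, matching y values: 2, 21 (2 points).
  x = 3: rhs = 0, matching y values: 0 (1 points).
  x = 4: rhs = 14, matching y values: none (0 points).
  x = 5: rhs = 6, matching y values: 11, 12 (2 points).
  x = 6: rhs = 5, matching y values: none (0 points).
  x = 7: rhs = 17, matching y values: none (0 points).
  x = 8: rhs = 2, matching y values: 5, 18 (2 points).
  x = 9: rhs = 12, matching y values: 9, 14 (2 points).
  x = 10: rhs = 7, matching y values: none (0 points).
  x = 11: rhs = 16, matching y values: 4, 19 (2 points).
  x = 12: rhs = 22, matching y values: none (0 points).
  x = 13: rhs = 8, matching y values: 10, 13 (2 points).
  x = 14: rhs = 3, matching y values: 7, 16 (2 points).
  x = 15: rhs = 13, matching y values: 6, 17 (2 points).
  x = 16: rhs = 21, matching y values: none (0 points).
  x = 17: rhs = 10, matching y values: none (0 points).
  x = 18: rhs = 9, matching y values: 3, 20 (2 points).
  x = 19: rhs = 1, matching y values: 1, 22 (2 points).
  x = 20: rhs = 15, matching y values: none (0 points).
  x = 21: rhs = 11, matching y values: none (0 points).
  x = 22: rhs = 18, matching y values: 8, 15 (2 points).
Total affine count: 23.
Full point count |E(F_23)| = 23 + 1 = 24.
Hasse bound: |24 − (23+1)| = |0| = 0 ≤ 2√23 ≈ 9.5917 ✓.


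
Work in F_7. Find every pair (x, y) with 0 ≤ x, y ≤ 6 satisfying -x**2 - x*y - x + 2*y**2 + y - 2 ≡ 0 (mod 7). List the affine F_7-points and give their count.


Affine F_7-points: {(1, 3), (1, 4), (2, 1), (2, 3), (3, 0), (3, 1)}; count = 6.

For each of the 49 pairs (x, y) ∈ F_7², evaluate f(x, y) mod 7. Record the zeros.
  x = 0: [0↦5, 1↦1, 2↦1, 3↦5, 4↦6, 5↦4, 6↦6]  zeros at y ∈ ∅
  x = 1: [0↦3, 1↦5, 2↦4, 3↦0, 4↦0, 5↦4, 6↦5]  zeros at y ∈ {3, 4}
  x = 2: [0↦6, 1↦0, 2↦5, 3↦0, 4↦6, 5↦2, 6↦2]  zeros at y ∈ {1, 3}
  x = 3: [0↦0, 1↦0, 2↦4, 3↦5, 4↦3, 5↦5, 6↦4]  zeros at y ∈ {0, 1}
  x = 4: [0↦6, 1↦5, 2↦1, 3↦1, 4↦5, 5↦6, 6↦4]  zeros at y ∈ ∅
  x = 5: [0↦3, 1↦1, 2↦3, 3↦2, 4↦5, 5↦5, 6↦2]  zeros at y ∈ ∅
  x = 6: [0↦5, 1↦2, 2↦3, 3↦1, 4↦3, 5↦2, 6↦5]  zeros at y ∈ ∅
Collecting zeros: affine points = {(1, 3), (1, 4), (2, 1), (2, 3), (3, 0), (3, 1)}.
Total count |C(F_7)_aff| = 6.


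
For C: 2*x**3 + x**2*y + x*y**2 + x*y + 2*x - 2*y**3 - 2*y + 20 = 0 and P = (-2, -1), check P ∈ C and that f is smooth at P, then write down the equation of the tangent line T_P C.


Tangent line at P: 30*x - 2*y + 58 = 0.

Step 1: f(-2, -1) = 0, so P lies on C.
Step 2: partial derivatives
  f_x(x, y) = 6*x**2 + 2*x*y + y**2 + y + 2, f_y(x, y) = x**2 + 2*x*y + x - 6*y**2 - 2.
  f_x(P) = 30, f_y(P) = -2 (gradient nonzero, so P is smooth).
Step 3: tangent line at P: 30·(x − -2) + -2·(y − -1) = 0.
Expanding: 30*x - 2*y + 58 = 0.


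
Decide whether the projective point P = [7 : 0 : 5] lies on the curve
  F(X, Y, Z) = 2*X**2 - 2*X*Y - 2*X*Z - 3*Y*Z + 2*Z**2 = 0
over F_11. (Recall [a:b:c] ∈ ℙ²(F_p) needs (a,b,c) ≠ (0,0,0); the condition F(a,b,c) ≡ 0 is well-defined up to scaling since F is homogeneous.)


F(7,0,5) ≡ 1 (mod 11); P is NOT on the curve.

Evaluate F(7, 0, 5) term-by-term (mod 11).
  2*X**2 ↦ 2·49·1·1 = 98
  -2*X*Y ↦ -2·7·0·1 = 0
  -2*X*Z ↦ -2·7·1·5 = -70
  -3*Y*Z ↦ -3·1·0·5 = 0
  2*Z**2 ↦ 2·1·1·25 = 50
Sum: F(7, 0, 5) = (98) + (0) + (-70) + (0) + (50) = 78.
Reducing mod 11: 78 ≡ 1 (mod 11).
Since F(a, b, c) ≡ 1 ≠ 0 (mod 11), P does NOT lie on the curve.


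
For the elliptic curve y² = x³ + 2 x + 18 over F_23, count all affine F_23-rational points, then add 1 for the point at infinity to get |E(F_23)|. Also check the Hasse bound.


Affine points = {(0, 8), (0, 15), (6, 4), (6, 19), (9, 11), (9, 12), (10, 7), (10, 16), (16, 11), (16, 12), (20, 10), (20, 13), (21, 11), (21, 12)}; affine count = 14; |E(F_23)| = 15.

Discriminant check: Δ ∝ 4a³ + 27b² = 4·2³ + 27·18² = 4·8 + 27·324 ≡ 17 (mod 23). Nonzero ⇒ E is nonsingular.
For each x ∈ F_23, compute rhs = x³ + 2·x + 18 mod 23, then count y ∈ F_23 with y² ≡ rhs.
  x = 0: rhs = 18, matching y values: 8, 15 (2 points).
  x = 1: rhs = 21, matching y values: none (0 points).
  x = 2: rhs = 7, matching y values: none (0 points).
  x = 3: rhs = 5, matching y values: none (0 points).
  x = 4: rhs = 21, matching y values: none (0 points).
  x = 5: rhs = 15, matching y values: none (0 points).
  x = 6: rhs = 16, matching y values: 4, 19 (2 points).
  x = 7: rhs = 7, matching y values: none (0 points).
  x = 8: rhs = 17, matching y values: none (0 points).
  x = 9: rhs = 6, matching y values: 11, 12 (2 points).
  x = 10: rhs = 3, matching y values: 7, 16 (2 points).
  x = 11: rhs = 14, matching y values: none (0 points).
  x = 12: rhs = 22, matching y values: none (0 points).
  x = 13: rhs = 10, matching y values: none (0 points).
  x = 14: rhs = 7, matching y values: none (0 points).
  x = 15: rhs = 19, matching y values: none (0 points).
  x = 16: rhs = 6, matching y values: 11, 12 (2 points).
  x = 17: rhs = 20, matching y values: none (0 points).
  x = 18: rhs = 21, matching y values: none (0 points).
  x = 19: rhs = 15, matching y values: none (0 points).
  x = 20: rhs = 8, matching y values: 10, 13 (2 points).
  x = 21: rhs = 6, matching y values: 11, 12 (2 points).
  x = 22: rhs = 15, matching y values: none (0 points).
Total affine count: 14.
Full point count |E(F_23)| = 14 + 1 = 15.
Hasse bound: |15 − (23+1)| = |-9| = 9 ≤ 2√23 ≈ 9.5917 ✓.
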